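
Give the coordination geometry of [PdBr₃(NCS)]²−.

square planar

Each bromide is −1; each isothiocyanate is −1; balancing the −2 overall charge requires Pd(II).
Pd sits in group 10, so the d-electron count is 10 − 2 = 8.
With 4 monodentate ligands the coordination number is 4.
A 4d d⁸ ion has a large crystal-field splitting; square planar leaves the high-energy d_{x²−y²} orbital empty and maximises CFSE.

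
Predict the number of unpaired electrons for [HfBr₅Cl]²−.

0 unpaired electrons

Ligand charges: each bromide is −1; each chloride is −1. With an overall charge of −2 the hafnium centre must be in the +4 oxidation state.
Hf sits in group 4, so the d-electron count is 4 − 4 = 0.
In an octahedral field the d⁰ configuration is t₂g⁰e_g⁰, giving 0 unpaired electrons.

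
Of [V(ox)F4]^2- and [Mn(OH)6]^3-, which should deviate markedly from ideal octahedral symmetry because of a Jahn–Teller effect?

[Mn(OH)6]^3-

[V(ox)F4]^2-: Summing ligand charges against the −2 overall charge gives an oxidation state of +4 for vanadium. Vanadium is a group-5 element; V(IV) is therefore d¹. The d¹ configuration leaves the e_g set evenly filled (or empty) — no strong Jahn–Teller driving force.
[Mn(OH)6]^3-: Each hydroxide is −1; balancing the −3 overall charge requires Mn(III). Manganese is a group-7 element; Mn(III) is therefore d⁴. Hydroxide is a weak-field ligand for a first-row metal, so the complex is high-spin. The t₂g³e_g¹ (high-spin) configuration has an unevenly filled e_g set; the Jahn–Teller theorem predicts a tetragonal distortion (typically axial elongation) to lift the degeneracy.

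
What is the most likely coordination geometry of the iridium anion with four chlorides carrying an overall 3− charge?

square planar

Ligand charges: each chloride is −1. With an overall charge of −3 the iridium centre must be in the +1 oxidation state.
Group 9 minus oxidation state 1 gives a d⁸ configuration.
Coordination number: 4.
A 5d d⁸ ion has a large crystal-field splitting; square planar leaves the high-energy d_{x²−y²} orbital empty and maximises CFSE.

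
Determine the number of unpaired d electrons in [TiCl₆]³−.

1 unpaired electron

Summing ligand charges against the −3 overall charge gives an oxidation state of +3 for titanium.
Titanium is a group-4 element; Ti(III) is therefore d¹.
In an octahedral field the d¹ configuration is t₂g¹e_g⁰ (only one arrangement possible), giving 1 unpaired electron.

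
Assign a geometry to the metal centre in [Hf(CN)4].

tetrahedral

Summing ligand charges against the 0 overall charge gives an oxidation state of +4 for hafnium.
Group 4 minus oxidation state 4 gives a d⁰ configuration.
Coordination number: 4.
A d⁰ ion has no crystal-field stabilisation preference between square planar and tetrahedral, so four ligands adopt the sterically favoured tetrahedral geometry.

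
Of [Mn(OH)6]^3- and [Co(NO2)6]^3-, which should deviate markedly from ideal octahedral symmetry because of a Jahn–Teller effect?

[Mn(OH)6]^3-

[Mn(OH)6]^3-: Ligand charges: each hydroxide is −1. With an overall charge of −3 the manganese centre must be in the +3 oxidation state. Mn sits in group 7, so the d-electron count is 7 − 3 = 4. Hydroxide is a weak-field ligand for a first-row metal, so the complex is high-spin. The t₂g³e_g¹ (high-spin) configuration has an unevenly filled e_g set; the Jahn–Teller theorem predicts a tetragonal distortion (typically axial elongation) to lift the degeneracy.
[Co(NO2)6]^3-: Ligand charges: each nitro (N-bound nitrite) is −1. With an overall charge of −3 the cobalt centre must be in the +3 oxidation state. Cobalt is a group-9 element; Co(III) is therefore d⁶. Co(III) has an exceptionally large octahedral splitting and is low-spin with essentially every ligand except fluoride. The d⁶ configuration leaves the e_g set evenly filled (or empty) — no strong Jahn–Teller driving force.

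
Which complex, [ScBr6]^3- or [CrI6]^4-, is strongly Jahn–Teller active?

[CrI6]^4-

[ScBr6]^3-: Summing ligand charges against the −3 overall charge gives an oxidation state of +3 for scandium. Sc sits in group 3, so the d-electron count is 3 − 3 = 0. The d⁰ configuration leaves the e_g set evenly filled (or empty) — no strong Jahn–Teller driving force.
[CrI6]^4-: Each iodide is −1; balancing the −4 overall charge requires Cr(II). Chromium is a group-6 element; Cr(II) is therefore d⁴. Iodide is a weak-field ligand for a first-row metal, so the complex is high-spin. The t₂g³e_g¹ (high-spin) configuration has an unevenly filled e_g set; the Jahn–Teller theorem predicts a tetragonal distortion (typically axial elongation) to lift the degeneracy.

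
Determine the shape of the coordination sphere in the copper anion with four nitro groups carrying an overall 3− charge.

tetrahedral

Summing ligand charges against the −3 overall charge gives an oxidation state of +1 for copper.
Cu sits in group 11, so the d-electron count is 11 − 1 = 10.
Coordination number: 4.
A d¹⁰ ion has no crystal-field stabilisation preference between square planar and tetrahedral, so four ligands adopt the sterically favoured tetrahedral geometry.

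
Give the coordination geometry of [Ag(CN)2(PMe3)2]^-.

tetrahedral

Summing ligand charges against the −1 overall charge gives an oxidation state of +1 for silver.
Group 11 minus oxidation state 1 gives a d¹⁰ configuration.
With 4 monodentate ligands the coordination number is 4.
A d¹⁰ ion has no crystal-field stabilisation preference between square planar and tetrahedral, so four ligands adopt the sterically favoured tetrahedral geometry.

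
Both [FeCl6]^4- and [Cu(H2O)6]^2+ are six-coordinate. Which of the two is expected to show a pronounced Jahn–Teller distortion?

[Cu(H2O)6]^2+

[FeCl6]^4-: Each chloride is −1; balancing the −4 overall charge requires Fe(II). Iron is a group-8 element; Fe(II) is therefore d⁶. Chloride is a weak-field ligand for a first-row metal, so the complex is high-spin. The d⁶ configuration leaves the e_g set evenly filled (or empty) — no strong Jahn–Teller driving force.
[Cu(H2O)6]^2+: Summing ligand charges against the +2 overall charge gives an oxidation state of +2 for copper. Cu sits in group 11, so the d-electron count is 11 − 2 = 9. The t₂g⁶e_g³ configuration has an unevenly filled e_g set; the Jahn–Teller theorem predicts a tetragonal distortion (typically axial elongation) to lift the degeneracy.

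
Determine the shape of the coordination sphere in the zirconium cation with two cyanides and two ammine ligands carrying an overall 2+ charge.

Each cyanide is −1; ammonia is neutral; balancing the +2 overall charge requires Zr(IV).
Group 4 minus oxidation state 4 gives a d⁰ configuration.
With 4 monodentate ligands the coordination number is 4.
A d⁰ ion has no crystal-field stabilisation preference between square planar and tetrahedral, so four ligands adopt the sterically favoured tetrahedral geometry.

tetrahedral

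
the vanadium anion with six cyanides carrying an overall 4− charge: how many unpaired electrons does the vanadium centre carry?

3 unpaired electrons

Each cyanide is −1; balancing the −4 overall charge requires V(II).
Group 5 minus oxidation state 2 gives a d³ configuration.
In an octahedral field the d³ configuration is t₂g³e_g⁰ (only one arrangement possible), giving 3 unpaired electrons.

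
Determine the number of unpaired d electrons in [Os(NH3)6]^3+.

1

Ammonia is neutral; balancing the +3 overall charge requires Os(III).
Os sits in group 8, so the d-electron count is 8 − 3 = 5.
The spin state decides the count: a 5d ion has a large Δₒ and is invariably low-spin.
An octahedral low-spin d⁵ ion is t₂g⁵e_g⁰, giving 1 unpaired electron.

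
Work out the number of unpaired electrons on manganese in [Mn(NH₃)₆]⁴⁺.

Summing ligand charges against the +4 overall charge gives an oxidation state of +4 for manganese.
Mn sits in group 7, so the d-electron count is 7 − 4 = 3.
In an octahedral field the d³ configuration is t₂g³e_g⁰ (only one arrangement possible), giving 3 unpaired electrons.

3 unpaired electrons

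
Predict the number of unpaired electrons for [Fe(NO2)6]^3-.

Each nitro (N-bound nitrite) is −1; balancing the −3 overall charge requires Fe(III).
Fe sits in group 8, so the d-electron count is 8 − 3 = 5.
The spin state decides the count: Nitro (N-bound nitrite) is a strong-field ligand (high in the spectrochemical series) for a first-row metal, so the complex is low-spin.
An octahedral low-spin d⁵ ion is t₂g⁵e_g⁰, giving 1 unpaired electron.

1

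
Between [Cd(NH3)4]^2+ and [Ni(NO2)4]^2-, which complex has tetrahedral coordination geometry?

[Cd(NH3)4]^2+

For [Cd(NH3)4]^2+: Summing ligand charges against the +2 overall charge gives an oxidation state of +2 for cadmium. Cd sits in group 12, so the d-electron count is 12 − 2 = 10. A d¹⁰ ion has no crystal-field stabilisation preference between square planar and tetrahedral, so four ligands adopt the sterically favoured tetrahedral geometry. → tetrahedral.
For [Ni(NO2)4]^2-: Summing ligand charges against the −2 overall charge gives an oxidation state of +2 for nickel. Group 10 minus oxidation state 2 gives a d⁸ configuration. Nitro (N-bound nitrite) is a strong-field ligand (high in the spectrochemical series). A 3d d⁸ ion with strong-field ligands gains enough CFSE to favour square planar over tetrahedral. → square planar.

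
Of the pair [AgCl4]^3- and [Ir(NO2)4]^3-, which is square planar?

[Ir(NO2)4]^3-

For [AgCl4]^3-: Each chloride is −1; balancing the −3 overall charge requires Ag(I). Group 11 minus oxidation state 1 gives a d¹⁰ configuration. A d¹⁰ ion has no crystal-field stabilisation preference between square planar and tetrahedral, so four ligands adopt the sterically favoured tetrahedral geometry. → tetrahedral.
For [Ir(NO2)4]^3-: Each nitro (N-bound nitrite) is −1; balancing the −3 overall charge requires Ir(I). Group 9 minus oxidation state 1 gives a d⁸ configuration. A 5d d⁸ ion has a large crystal-field splitting; square planar leaves the high-energy d_{x²−y²} orbital empty and maximises CFSE. → square planar.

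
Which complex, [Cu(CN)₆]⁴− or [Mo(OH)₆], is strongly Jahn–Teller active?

[Cu(CN)₆]⁴−

[Cu(CN)₆]⁴−: Summing ligand charges against the −4 overall charge gives an oxidation state of +2 for copper. Cu sits in group 11, so the d-electron count is 11 − 2 = 9. The t₂g⁶e_g³ configuration has an unevenly filled e_g set; the Jahn–Teller theorem predicts a tetragonal distortion (typically axial elongation) to lift the degeneracy.
[Mo(OH)₆]: Summing ligand charges against the 0 overall charge gives an oxidation state of +6 for molybdenum. Molybdenum is a group-6 element; Mo(VI) is therefore d⁰. The d⁰ configuration leaves the e_g set evenly filled (or empty) — no strong Jahn–Teller driving force.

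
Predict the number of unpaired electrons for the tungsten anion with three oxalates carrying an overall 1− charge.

Ligand charges: each oxalate is −2. With an overall charge of −1 the tungsten centre must be in the +5 oxidation state.
Group 6 minus oxidation state 5 gives a d¹ configuration.
Counting donor atoms: 3×oxalate (bidentate) → 6 donors. Coordination number = 6.
In an octahedral field the d¹ configuration is t₂g¹e_g⁰ (only one arrangement possible), giving 1 unpaired electron.

1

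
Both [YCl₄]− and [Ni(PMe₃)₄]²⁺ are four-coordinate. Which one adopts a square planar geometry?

For [YCl₄]−: Summing ligand charges against the −1 overall charge gives an oxidation state of +3 for yttrium. Group 3 minus oxidation state 3 gives a d⁰ configuration. A d⁰ ion has no crystal-field stabilisation preference between square planar and tetrahedral, so four ligands adopt the sterically favoured tetrahedral geometry. → tetrahedral.
For [Ni(PMe₃)₄]²⁺: Trimethylphosphine is neutral; balancing the +2 overall charge requires Ni(II). Group 10 minus oxidation state 2 gives a d⁸ configuration. Trimethylphosphine is a strong-field ligand (high in the spectrochemical series). A 3d d⁸ ion with strong-field ligands gains enough CFSE to favour square planar over tetrahedral. → square planar.

[Ni(PMe₃)₄]²⁺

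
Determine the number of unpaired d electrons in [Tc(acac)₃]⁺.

3 unpaired electrons

Ligand charges: each acetylacetonate is −1. With an overall charge of +1 the technetium centre must be in the +4 oxidation state.
Group 7 minus oxidation state 4 gives a d³ configuration.
Counting donor atoms: 3×acetylacetonate (bidentate) → 6 donors. Coordination number = 6.
In an octahedral field the d³ configuration is t₂g³e_g⁰ (only one arrangement possible), giving 3 unpaired electrons.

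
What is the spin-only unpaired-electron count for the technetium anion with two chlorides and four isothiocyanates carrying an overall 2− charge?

3

Ligand charges: each chloride is −1; each isothiocyanate is −1. With an overall charge of −2 the technetium centre must be in the +4 oxidation state.
Technetium is a group-7 element; Tc(IV) is therefore d³.
In an octahedral field the d³ configuration is t₂g³e_g⁰ (only one arrangement possible), giving 3 unpaired electrons.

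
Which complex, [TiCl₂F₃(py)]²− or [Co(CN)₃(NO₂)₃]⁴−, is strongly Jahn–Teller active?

[TiCl₂F₃(py)]²−: Summing ligand charges against the −2 overall charge gives an oxidation state of +3 for titanium. Group 4 minus oxidation state 3 gives a d¹ configuration. The d¹ configuration leaves the e_g set evenly filled (or empty) — no strong Jahn–Teller driving force.
[Co(CN)₃(NO₂)₃]⁴−: Ligand charges: each cyanide is −1; each nitro (N-bound nitrite) is −1. With an overall charge of −4 the cobalt centre must be in the +2 oxidation state. Group 9 minus oxidation state 2 gives a d⁷ configuration. Cyanide and nitro (N-bound nitrite) are strong-field ligands (high in the spectrochemical series) for a first-row metal, so the complex is low-spin. The t₂g⁶e_g¹ (low-spin) configuration has an unevenly filled e_g set; the Jahn–Teller theorem predicts a tetragonal distortion (typically axial elongation) to lift the degeneracy.

[Co(CN)₃(NO₂)₃]⁴−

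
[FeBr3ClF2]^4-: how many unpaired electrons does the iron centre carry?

4 unpaired electrons

Ligand charges: each bromide is −1; each chloride is −1; each fluoride is −1. With an overall charge of −4 the iron centre must be in the +2 oxidation state.
Fe sits in group 8, so the d-electron count is 8 − 2 = 6.
The spin state decides the count: Bromide, chloride, and fluoride are weak-field ligands for a first-row metal, so the complex is high-spin.
An octahedral high-spin d⁶ ion is t₂g⁴e_g², giving 4 unpaired electrons.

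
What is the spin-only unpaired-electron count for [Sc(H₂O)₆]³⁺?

0 unpaired electrons

Summing ligand charges against the +3 overall charge gives an oxidation state of +3 for scandium.
Sc sits in group 3, so the d-electron count is 3 − 3 = 0.
In an octahedral field the d⁰ configuration is t₂g⁰e_g⁰, giving 0 unpaired electrons.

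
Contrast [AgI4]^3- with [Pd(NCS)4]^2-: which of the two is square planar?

[Pd(NCS)4]^2-

For [AgI4]^3-: Each iodide is −1; balancing the −3 overall charge requires Ag(I). Group 11 minus oxidation state 1 gives a d¹⁰ configuration. A d¹⁰ ion has no crystal-field stabilisation preference between square planar and tetrahedral, so four ligands adopt the sterically favoured tetrahedral geometry. → tetrahedral.
For [Pd(NCS)4]^2-: Each isothiocyanate is −1; balancing the −2 overall charge requires Pd(II). Palladium is a group-10 element; Pd(II) is therefore d⁸. A 4d d⁸ ion has a large crystal-field splitting; square planar leaves the high-energy d_{x²−y²} orbital empty and maximises CFSE. → square planar.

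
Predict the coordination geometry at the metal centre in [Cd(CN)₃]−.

Ligand charges: each cyanide is −1. With an overall charge of −1 the cadmium centre must be in the +2 oxidation state.
Cadmium is a group-12 element; Cd(II) is therefore d¹⁰.
With 3 monodentate ligands the coordination number is 3.
Three ligands around a d¹⁰ centre minimise repulsion in a trigonal-planar arrangement.

trigonal planar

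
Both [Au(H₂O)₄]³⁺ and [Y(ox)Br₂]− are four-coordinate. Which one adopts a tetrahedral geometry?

[Y(ox)Br₂]−

For [Au(H₂O)₄]³⁺: Water is neutral; balancing the +3 overall charge requires Au(III). Gold is a group-11 element; Au(III) is therefore d⁸. A 5d d⁸ ion has a large crystal-field splitting; square planar leaves the high-energy d_{x²−y²} orbital empty and maximises CFSE. → square planar.
For [Y(ox)Br₂]−: Summing ligand charges against the −1 overall charge gives an oxidation state of +3 for yttrium. Group 3 minus oxidation state 3 gives a d⁰ configuration. A d⁰ ion has no crystal-field stabilisation preference between square planar and tetrahedral, so four ligands adopt the sterically favoured tetrahedral geometry. → tetrahedral.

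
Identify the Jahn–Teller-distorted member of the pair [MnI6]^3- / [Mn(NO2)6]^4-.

[MnI6]^3-

[MnI6]^3-: Each iodide is −1; balancing the −3 overall charge requires Mn(III). Mn sits in group 7, so the d-electron count is 7 − 3 = 4. Iodide is a weak-field ligand for a first-row metal, so the complex is high-spin. The t₂g³e_g¹ (high-spin) configuration has an unevenly filled e_g set; the Jahn–Teller theorem predicts a tetragonal distortion (typically axial elongation) to lift the degeneracy.
[Mn(NO2)6]^4-: Each nitro (N-bound nitrite) is −1; balancing the −4 overall charge requires Mn(II). Group 7 minus oxidation state 2 gives a d⁵ configuration. Nitro (N-bound nitrite) is a strong-field ligand (high in the spectrochemical series) for a first-row metal, so the complex is low-spin. The d⁵ configuration leaves the e_g set evenly filled (or empty) — no strong Jahn–Teller driving force.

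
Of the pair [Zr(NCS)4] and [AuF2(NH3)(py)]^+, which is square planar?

[AuF2(NH3)(py)]^+

For [Zr(NCS)4]: Ligand charges: each isothiocyanate is −1. With an overall charge of 0 the zirconium centre must be in the +4 oxidation state. Group 4 minus oxidation state 4 gives a d⁰ configuration. A d⁰ ion has no crystal-field stabilisation preference between square planar and tetrahedral, so four ligands adopt the sterically favoured tetrahedral geometry. → tetrahedral.
For [AuF2(NH3)(py)]^+: Each fluoride is −1; ammonia is neutral; pyridine is neutral; balancing the +1 overall charge requires Au(III). Au sits in group 11, so the d-electron count is 11 − 3 = 8. A 5d d⁸ ion has a large crystal-field splitting; square planar leaves the high-energy d_{x²−y²} orbital empty and maximises CFSE. → square planar.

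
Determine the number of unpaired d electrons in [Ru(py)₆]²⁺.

0

Ligand charges: pyridine is neutral. With an overall charge of +2 the ruthenium centre must be in the +2 oxidation state.
Group 8 minus oxidation state 2 gives a d⁶ configuration.
The spin state decides the count: a 4d ion has a large Δₒ and is invariably low-spin.
An octahedral low-spin d⁶ ion is t₂g⁶e_g⁰, giving 0 unpaired electrons.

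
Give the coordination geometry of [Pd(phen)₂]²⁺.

square planar

Summing ligand charges against the +2 overall charge gives an oxidation state of +2 for palladium.
Group 10 minus oxidation state 2 gives a d⁸ configuration.
Counting donor atoms: 2×1,10-phenanthroline (bidentate) → 4 donors. Coordination number = 4.
A 4d d⁸ ion has a large crystal-field splitting; square planar leaves the high-energy d_{x²−y²} orbital empty and maximises CFSE.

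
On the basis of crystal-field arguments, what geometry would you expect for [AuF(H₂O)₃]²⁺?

square planar

Summing ligand charges against the +2 overall charge gives an oxidation state of +3 for gold.
Au sits in group 11, so the d-electron count is 11 − 3 = 8.
With 4 monodentate ligands the coordination number is 4.
A 5d d⁸ ion has a large crystal-field splitting; square planar leaves the high-energy d_{x²−y²} orbital empty and maximises CFSE.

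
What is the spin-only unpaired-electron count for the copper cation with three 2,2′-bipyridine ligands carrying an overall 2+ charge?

Ligand charges: 2,2′-bipyridine is neutral. With an overall charge of +2 the copper centre must be in the +2 oxidation state.
Copper is a group-11 element; Cu(II) is therefore d⁹.
Counting donor atoms: 3×2,2′-bipyridine (bidentate) → 6 donors. Coordination number = 6.
In an octahedral field the d⁹ configuration is t₂g⁶e_g³ (only one arrangement possible), giving 1 unpaired electron.

1 unpaired electron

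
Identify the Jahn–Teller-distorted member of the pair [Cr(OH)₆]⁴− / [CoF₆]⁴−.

[Cr(OH)₆]⁴−: Summing ligand charges against the −4 overall charge gives an oxidation state of +2 for chromium. Group 6 minus oxidation state 2 gives a d⁴ configuration. Hydroxide is a weak-field ligand for a first-row metal, so the complex is high-spin. The t₂g³e_g¹ (high-spin) configuration has an unevenly filled e_g set; the Jahn–Teller theorem predicts a tetragonal distortion (typically axial elongation) to lift the degeneracy.
[CoF₆]⁴−: Ligand charges: each fluoride is −1. With an overall charge of −4 the cobalt centre must be in the +2 oxidation state. Co sits in group 9, so the d-electron count is 9 − 2 = 7. Fluoride is a weak-field ligand for a first-row metal, so the complex is high-spin. The d⁷ configuration leaves the e_g set evenly filled (or empty) — no strong Jahn–Teller driving force.

[Cr(OH)₆]⁴−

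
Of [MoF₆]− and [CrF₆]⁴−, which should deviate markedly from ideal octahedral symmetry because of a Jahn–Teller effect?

[CrF₆]⁴−

[MoF₆]−: Each fluoride is −1; balancing the −1 overall charge requires Mo(V). Mo sits in group 6, so the d-electron count is 6 − 5 = 1. The d¹ configuration leaves the e_g set evenly filled (or empty) — no strong Jahn–Teller driving force.
[CrF₆]⁴−: Ligand charges: each fluoride is −1. With an overall charge of −4 the chromium centre must be in the +2 oxidation state. Cr sits in group 6, so the d-electron count is 6 − 2 = 4. Fluoride is a weak-field ligand for a first-row metal, so the complex is high-spin. The t₂g³e_g¹ (high-spin) configuration has an unevenly filled e_g set; the Jahn–Teller theorem predicts a tetragonal distortion (typically axial elongation) to lift the degeneracy.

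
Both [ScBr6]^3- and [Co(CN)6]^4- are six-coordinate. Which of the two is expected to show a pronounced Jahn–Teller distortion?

[ScBr6]^3-: Ligand charges: each bromide is −1. With an overall charge of −3 the scandium centre must be in the +3 oxidation state. Group 3 minus oxidation state 3 gives a d⁰ configuration. The d⁰ configuration leaves the e_g set evenly filled (or empty) — no strong Jahn–Teller driving force.
[Co(CN)6]^4-: Summing ligand charges against the −4 overall charge gives an oxidation state of +2 for cobalt. Group 9 minus oxidation state 2 gives a d⁷ configuration. Cyanide is a strong-field ligand (high in the spectrochemical series) for a first-row metal, so the complex is low-spin. The t₂g⁶e_g¹ (low-spin) configuration has an unevenly filled e_g set; the Jahn–Teller theorem predicts a tetragonal distortion (typically axial elongation) to lift the degeneracy.

[Co(CN)6]^4-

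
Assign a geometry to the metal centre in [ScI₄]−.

tetrahedral

Summing ligand charges against the −1 overall charge gives an oxidation state of +3 for scandium.
Sc sits in group 3, so the d-electron count is 3 − 3 = 0.
With 4 monodentate ligands the coordination number is 4.
A d⁰ ion has no crystal-field stabilisation preference between square planar and tetrahedral, so four ligands adopt the sterically favoured tetrahedral geometry.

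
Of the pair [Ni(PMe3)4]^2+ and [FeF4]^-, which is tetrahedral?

[FeF4]^-

For [Ni(PMe3)4]^2+: Trimethylphosphine is neutral; balancing the +2 overall charge requires Ni(II). Ni sits in group 10, so the d-electron count is 10 − 2 = 8. Trimethylphosphine is a strong-field ligand (high in the spectrochemical series). A 3d d⁸ ion with strong-field ligands gains enough CFSE to favour square planar over tetrahedral. → square planar.
For [FeF4]^-: Summing ligand charges against the −1 overall charge gives an oxidation state of +3 for iron. Iron is a group-8 element; Fe(III) is therefore d⁵. A high-spin d⁵ ion has zero CFSE in either geometry, so four ligands adopt the sterically favoured tetrahedral geometry. → tetrahedral.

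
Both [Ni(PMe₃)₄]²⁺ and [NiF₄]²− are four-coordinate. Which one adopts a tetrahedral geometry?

For [Ni(PMe₃)₄]²⁺: Trimethylphosphine is neutral; balancing the +2 overall charge requires Ni(II). Nickel is a group-10 element; Ni(II) is therefore d⁸. Trimethylphosphine is a strong-field ligand (high in the spectrochemical series). A 3d d⁸ ion with strong-field ligands gains enough CFSE to favour square planar over tetrahedral. → square planar.
For [NiF₄]²−: Summing ligand charges against the −2 overall charge gives an oxidation state of +2 for nickel. Ni sits in group 10, so the d-electron count is 10 − 2 = 8. Fluoride is a weak-field ligand. With weak-field ligands the CFSE gain from square planar is small, so a 3d d⁸ ion takes the sterically preferred tetrahedral geometry. → tetrahedral.

[NiF₄]²−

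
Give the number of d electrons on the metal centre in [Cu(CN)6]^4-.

Ligand charges: each cyanide is −1. With an overall charge of −4 the copper centre must be in the +2 oxidation state.
Cu sits in group 11, so the d-electron count is 11 − 2 = 9.

d9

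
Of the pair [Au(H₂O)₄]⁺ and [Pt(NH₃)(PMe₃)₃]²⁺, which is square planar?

[Pt(NH₃)(PMe₃)₃]²⁺

For [Au(H₂O)₄]⁺: Water is neutral; balancing the +1 overall charge requires Au(I). Group 11 minus oxidation state 1 gives a d¹⁰ configuration. A d¹⁰ ion has no crystal-field stabilisation preference between square planar and tetrahedral, so four ligands adopt the sterically favoured tetrahedral geometry. → tetrahedral.
For [Pt(NH₃)(PMe₃)₃]²⁺: Ammonia is neutral; trimethylphosphine is neutral; balancing the +2 overall charge requires Pt(II). Pt sits in group 10, so the d-electron count is 10 − 2 = 8. A 5d d⁸ ion has a large crystal-field splitting; square planar leaves the high-energy d_{x²−y²} orbital empty and maximises CFSE. → square planar.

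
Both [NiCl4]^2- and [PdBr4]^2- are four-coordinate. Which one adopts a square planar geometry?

[PdBr4]^2-

For [NiCl4]^2-: Summing ligand charges against the −2 overall charge gives an oxidation state of +2 for nickel. Group 10 minus oxidation state 2 gives a d⁸ configuration. Chloride is a weak-field ligand. With weak-field ligands the CFSE gain from square planar is small, so a 3d d⁸ ion takes the sterically preferred tetrahedral geometry. → tetrahedral.
For [PdBr4]^2-: Ligand charges: each bromide is −1. With an overall charge of −2 the palladium centre must be in the +2 oxidation state. Palladium is a group-10 element; Pd(II) is therefore d⁸. A 4d d⁸ ion has a large crystal-field splitting; square planar leaves the high-energy d_{x²−y²} orbital empty and maximises CFSE. → square planar.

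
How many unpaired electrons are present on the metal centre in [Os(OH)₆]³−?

1 unpaired electron

Each hydroxide is −1; balancing the −3 overall charge requires Os(III).
Group 8 minus oxidation state 3 gives a d⁵ configuration.
The spin state decides the count: a 5d ion has a large Δₒ and is invariably low-spin.
An octahedral low-spin d⁵ ion is t₂g⁵e_g⁰, giving 1 unpaired electron.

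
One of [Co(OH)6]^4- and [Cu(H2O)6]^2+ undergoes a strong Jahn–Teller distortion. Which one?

[Co(OH)6]^4-: Ligand charges: each hydroxide is −1. With an overall charge of −4 the cobalt centre must be in the +2 oxidation state. Cobalt is a group-9 element; Co(II) is therefore d⁷. Hydroxide is a weak-field ligand for a first-row metal, so the complex is high-spin. The d⁷ configuration leaves the e_g set evenly filled (or empty) — no strong Jahn–Teller driving force.
[Cu(H2O)6]^2+: Ligand charges: water is neutral. With an overall charge of +2 the copper centre must be in the +2 oxidation state. Group 11 minus oxidation state 2 gives a d⁹ configuration. The t₂g⁶e_g³ configuration has an unevenly filled e_g set; the Jahn–Teller theorem predicts a tetragonal distortion (typically axial elongation) to lift the degeneracy.

[Cu(H2O)6]^2+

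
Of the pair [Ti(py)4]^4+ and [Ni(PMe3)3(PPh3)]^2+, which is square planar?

[Ni(PMe3)3(PPh3)]^2+

For [Ti(py)4]^4+: Ligand charges: pyridine is neutral. With an overall charge of +4 the titanium centre must be in the +4 oxidation state. Titanium is a group-4 element; Ti(IV) is therefore d⁰. A d⁰ ion has no crystal-field stabilisation preference between square planar and tetrahedral, so four ligands adopt the sterically favoured tetrahedral geometry. → tetrahedral.
For [Ni(PMe3)3(PPh3)]^2+: Ligand charges: trimethylphosphine is neutral; triphenylphosphine is neutral. With an overall charge of +2 the nickel centre must be in the +2 oxidation state. Group 10 minus oxidation state 2 gives a d⁸ configuration. Trimethylphosphine and triphenylphosphine are strong-field ligands (high in the spectrochemical series). A 3d d⁸ ion with strong-field ligands gains enough CFSE to favour square planar over tetrahedral. → square planar.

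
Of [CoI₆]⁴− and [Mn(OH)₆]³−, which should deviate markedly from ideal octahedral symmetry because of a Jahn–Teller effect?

[CoI₆]⁴−: Each iodide is −1; balancing the −4 overall charge requires Co(II). Cobalt is a group-9 element; Co(II) is therefore d⁷. Iodide is a weak-field ligand for a first-row metal, so the complex is high-spin. The d⁷ configuration leaves the e_g set evenly filled (or empty) — no strong Jahn–Teller driving force.
[Mn(OH)₆]³−: Summing ligand charges against the −3 overall charge gives an oxidation state of +3 for manganese. Group 7 minus oxidation state 3 gives a d⁴ configuration. Hydroxide is a weak-field ligand for a first-row metal, so the complex is high-spin. The t₂g³e_g¹ (high-spin) configuration has an unevenly filled e_g set; the Jahn–Teller theorem predicts a tetragonal distortion (typically axial elongation) to lift the degeneracy.

[Mn(OH)₆]³−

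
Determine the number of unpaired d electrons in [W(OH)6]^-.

Ligand charges: each hydroxide is −1. With an overall charge of −1 the tungsten centre must be in the +5 oxidation state.
Tungsten is a group-6 element; W(V) is therefore d¹.
In an octahedral field the d¹ configuration is t₂g¹e_g⁰ (only one arrangement possible), giving 1 unpaired electron.

1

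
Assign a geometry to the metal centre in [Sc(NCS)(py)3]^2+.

Summing ligand charges against the +2 overall charge gives an oxidation state of +3 for scandium.
Scandium is a group-3 element; Sc(III) is therefore d⁰.
With 4 monodentate ligands the coordination number is 4.
A d⁰ ion has no crystal-field stabilisation preference between square planar and tetrahedral, so four ligands adopt the sterically favoured tetrahedral geometry.

tetrahedral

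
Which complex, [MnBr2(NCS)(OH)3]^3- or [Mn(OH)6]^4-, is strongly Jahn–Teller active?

[MnBr2(NCS)(OH)3]^3-

[MnBr2(NCS)(OH)3]^3-: Ligand charges: each bromide is −1; each isothiocyanate is −1; each hydroxide is −1. With an overall charge of −3 the manganese centre must be in the +3 oxidation state. Manganese is a group-7 element; Mn(III) is therefore d⁴. Bromide, hydroxide, and isothiocyanate are weak-field ligands for a first-row metal, so the complex is high-spin. The t₂g³e_g¹ (high-spin) configuration has an unevenly filled e_g set; the Jahn–Teller theorem predicts a tetragonal distortion (typically axial elongation) to lift the degeneracy.
[Mn(OH)6]^4-: Ligand charges: each hydroxide is −1. With an overall charge of −4 the manganese centre must be in the +2 oxidation state. Group 7 minus oxidation state 2 gives a d⁵ configuration. Hydroxide is a weak-field ligand for a first-row metal, so the complex is high-spin. The d⁵ configuration leaves the e_g set evenly filled (or empty) — no strong Jahn–Teller driving force.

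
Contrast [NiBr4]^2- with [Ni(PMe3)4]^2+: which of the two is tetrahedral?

For [NiBr4]^2-: Ligand charges: each bromide is −1. With an overall charge of −2 the nickel centre must be in the +2 oxidation state. Nickel is a group-10 element; Ni(II) is therefore d⁸. Bromide is a weak-field ligand. With weak-field ligands the CFSE gain from square planar is small, so a 3d d⁸ ion takes the sterically preferred tetrahedral geometry. → tetrahedral.
For [Ni(PMe3)4]^2+: Ligand charges: trimethylphosphine is neutral. With an overall charge of +2 the nickel centre must be in the +2 oxidation state. Group 10 minus oxidation state 2 gives a d⁸ configuration. Trimethylphosphine is a strong-field ligand (high in the spectrochemical series). A 3d d⁸ ion with strong-field ligands gains enough CFSE to favour square planar over tetrahedral. → square planar.

[NiBr4]^2-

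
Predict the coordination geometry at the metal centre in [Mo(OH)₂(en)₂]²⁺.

Ligand charges: each hydroxide is −1; ethylenediamine is neutral. With an overall charge of +2 the molybdenum centre must be in the +4 oxidation state.
Mo sits in group 6, so the d-electron count is 6 − 4 = 2.
Counting donor atoms: 2×hydroxide (monodentate) → 2 donors; 2×ethylenediamine (bidentate) → 4 donors. Coordination number = 6.
Six donors around a single metal centre give an octahedral coordination sphere.

octahedral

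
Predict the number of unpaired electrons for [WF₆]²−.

2 unpaired electrons

Each fluoride is −1; balancing the −2 overall charge requires W(IV).
W sits in group 6, so the d-electron count is 6 − 4 = 2.
In an octahedral field the d² configuration is t₂g²e_g⁰ (only one arrangement possible), giving 2 unpaired electrons.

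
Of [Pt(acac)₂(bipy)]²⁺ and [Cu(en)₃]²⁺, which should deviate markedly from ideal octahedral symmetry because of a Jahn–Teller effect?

[Cu(en)₃]²⁺

[Pt(acac)₂(bipy)]²⁺: Summing ligand charges against the +2 overall charge gives an oxidation state of +4 for platinum. Group 10 minus oxidation state 4 gives a d⁶ configuration. A 5d ion has a large Δₒ and is invariably low-spin. The d⁶ configuration leaves the e_g set evenly filled (or empty) — no strong Jahn–Teller driving force.
[Cu(en)₃]²⁺: Ligand charges: ethylenediamine is neutral. With an overall charge of +2 the copper centre must be in the +2 oxidation state. Cu sits in group 11, so the d-electron count is 11 − 2 = 9. The t₂g⁶e_g³ configuration has an unevenly filled e_g set; the Jahn–Teller theorem predicts a tetragonal distortion (typically axial elongation) to lift the degeneracy.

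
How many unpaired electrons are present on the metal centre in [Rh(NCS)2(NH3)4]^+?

Summing ligand charges against the +1 overall charge gives an oxidation state of +3 for rhodium.
Rh sits in group 9, so the d-electron count is 9 − 3 = 6.
The spin state decides the count: a 4d ion has a large Δₒ and is invariably low-spin.
An octahedral low-spin d⁶ ion is t₂g⁶e_g⁰, giving 0 unpaired electrons.

0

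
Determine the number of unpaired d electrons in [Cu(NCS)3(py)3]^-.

1 unpaired electron

Each isothiocyanate is −1; pyridine is neutral; balancing the −1 overall charge requires Cu(II).
Group 11 minus oxidation state 2 gives a d⁹ configuration.
In an octahedral field the d⁹ configuration is t₂g⁶e_g³ (only one arrangement possible), giving 1 unpaired electron.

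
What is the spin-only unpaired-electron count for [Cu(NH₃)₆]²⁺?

Summing ligand charges against the +2 overall charge gives an oxidation state of +2 for copper.
Group 11 minus oxidation state 2 gives a d⁹ configuration.
In an octahedral field the d⁹ configuration is t₂g⁶e_g³ (only one arrangement possible), giving 1 unpaired electron.

1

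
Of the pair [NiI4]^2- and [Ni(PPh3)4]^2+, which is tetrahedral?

For [NiI4]^2-: Ligand charges: each iodide is −1. With an overall charge of −2 the nickel centre must be in the +2 oxidation state. Nickel is a group-10 element; Ni(II) is therefore d⁸. Iodide is a weak-field ligand. With weak-field ligands the CFSE gain from square planar is small, so a 3d d⁸ ion takes the sterically preferred tetrahedral geometry. → tetrahedral.
For [Ni(PPh3)4]^2+: Ligand charges: triphenylphosphine is neutral. With an overall charge of +2 the nickel centre must be in the +2 oxidation state. Group 10 minus oxidation state 2 gives a d⁸ configuration. Triphenylphosphine is a strong-field ligand (high in the spectrochemical series). A 3d d⁸ ion with strong-field ligands gains enough CFSE to favour square planar over tetrahedral. → square planar.

[NiI4]^2-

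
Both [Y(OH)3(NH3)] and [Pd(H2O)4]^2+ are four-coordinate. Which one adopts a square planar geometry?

[Pd(H2O)4]^2+

For [Y(OH)3(NH3)]: Each hydroxide is −1; ammonia is neutral; balancing the 0 overall charge requires Y(III). Group 3 minus oxidation state 3 gives a d⁰ configuration. A d⁰ ion has no crystal-field stabilisation preference between square planar and tetrahedral, so four ligands adopt the sterically favoured tetrahedral geometry. → tetrahedral.
For [Pd(H2O)4]^2+: Summing ligand charges against the +2 overall charge gives an oxidation state of +2 for palladium. Palladium is a group-10 element; Pd(II) is therefore d⁸. A 4d d⁸ ion has a large crystal-field splitting; square planar leaves the high-energy d_{x²−y²} orbital empty and maximises CFSE. → square planar.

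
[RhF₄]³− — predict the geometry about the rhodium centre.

Summing ligand charges against the −3 overall charge gives an oxidation state of +1 for rhodium.
Rhodium is a group-9 element; Rh(I) is therefore d⁸.
With 4 monodentate ligands the coordination number is 4.
A 4d d⁸ ion has a large crystal-field splitting; square planar leaves the high-energy d_{x²−y²} orbital empty and maximises CFSE.

square planar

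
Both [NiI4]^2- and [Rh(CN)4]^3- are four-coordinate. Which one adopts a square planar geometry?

For [NiI4]^2-: Ligand charges: each iodide is −1. With an overall charge of −2 the nickel centre must be in the +2 oxidation state. Nickel is a group-10 element; Ni(II) is therefore d⁸. Iodide is a weak-field ligand. With weak-field ligands the CFSE gain from square planar is small, so a 3d d⁸ ion takes the sterically preferred tetrahedral geometry. → tetrahedral.
For [Rh(CN)4]^3-: Ligand charges: each cyanide is −1. With an overall charge of −3 the rhodium centre must be in the +1 oxidation state. Rh sits in group 9, so the d-electron count is 9 − 1 = 8. A 4d d⁸ ion has a large crystal-field splitting; square planar leaves the high-energy d_{x²−y²} orbital empty and maximises CFSE. → square planar.

[Rh(CN)4]^3-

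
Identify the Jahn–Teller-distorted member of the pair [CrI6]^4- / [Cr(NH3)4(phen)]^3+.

[CrI6]^4-

[CrI6]^4-: Ligand charges: each iodide is −1. With an overall charge of −4 the chromium centre must be in the +2 oxidation state. Group 6 minus oxidation state 2 gives a d⁴ configuration. Iodide is a weak-field ligand for a first-row metal, so the complex is high-spin. The t₂g³e_g¹ (high-spin) configuration has an unevenly filled e_g set; the Jahn–Teller theorem predicts a tetragonal distortion (typically axial elongation) to lift the degeneracy.
[Cr(NH3)4(phen)]^3+: Ammonia is neutral; 1,10-phenanthroline is neutral; balancing the +3 overall charge requires Cr(III). Group 6 minus oxidation state 3 gives a d³ configuration. The d³ configuration leaves the e_g set evenly filled (or empty) — no strong Jahn–Teller driving force.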